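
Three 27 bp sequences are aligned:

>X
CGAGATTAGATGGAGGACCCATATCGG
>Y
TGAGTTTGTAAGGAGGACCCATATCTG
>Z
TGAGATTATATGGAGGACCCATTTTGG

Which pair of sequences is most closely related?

X–Y: 6/27 differ, p = 0.222, d = 0.264.
X–Z: 4/27 differ, p = 0.148, d = 0.165.
Y–Z: 6/27 differ, p = 0.222, d = 0.264.
The smallest distance is between X and Z.

X and Z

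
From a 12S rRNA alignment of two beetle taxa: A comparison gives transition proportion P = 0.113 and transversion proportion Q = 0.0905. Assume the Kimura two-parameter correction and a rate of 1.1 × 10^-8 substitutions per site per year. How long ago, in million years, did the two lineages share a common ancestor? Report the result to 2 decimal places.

Under the Kimura two-parameter model, d = −½ ln(1 − 2P − Q) − ¼ ln(1 − 2Q).
1 − 2P − Q = 0.6835, giving −½ ln(0.6835) = 0.190264.
1 − 2Q = 0.819, giving −¼ ln(0.819) = 0.049918.
d = 0.190264 + 0.049918 = 0.240182.
Under a molecular clock d = 2μt, so t = d/(2μ) = 0.240182 / (2 × 1.1 × 10^-8) = 10.92 million years.

10.92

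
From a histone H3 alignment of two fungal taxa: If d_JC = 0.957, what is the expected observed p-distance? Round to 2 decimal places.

0.54

p = (3/4)(1 − e^(−4d/3)) = 0.75 × (1 − e^(-1.276)) = 0.75 × (1 − 0.279152) = 0.540636.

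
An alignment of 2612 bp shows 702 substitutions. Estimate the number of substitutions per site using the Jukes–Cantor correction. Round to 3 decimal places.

p = 702/2612 ≈ 0.26876.
d = −(3/4) ln(1 − 4p/3) = −0.75 ln(1 − 0.358347) = −0.75 ln(0.641653)
  = −0.75 × (-0.443708) = 0.332781 substitutions/site.

0.333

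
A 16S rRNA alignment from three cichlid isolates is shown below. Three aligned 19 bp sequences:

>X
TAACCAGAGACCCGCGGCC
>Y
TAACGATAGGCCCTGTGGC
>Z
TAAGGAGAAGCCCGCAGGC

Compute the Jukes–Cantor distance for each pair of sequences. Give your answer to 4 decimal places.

X–Y: 7/19 sites differ → p ≈ 0.368421, d = −0.75 ln(1 − 0.491228) = 0.506816 ≈ 0.5068.
X–Z: 6/19 sites differ → p ≈ 0.315789, d = −0.75 ln(1 − 0.421052) = 0.409907 ≈ 0.4099.
Y–Z: 6/19 sites differ → p ≈ 0.315789, d = −0.75 ln(1 − 0.421052) = 0.409907 ≈ 0.4099.

d(X,Y) = 0.5068, d(X,Z) = 0.4099, d(Y,Z) = 0.4099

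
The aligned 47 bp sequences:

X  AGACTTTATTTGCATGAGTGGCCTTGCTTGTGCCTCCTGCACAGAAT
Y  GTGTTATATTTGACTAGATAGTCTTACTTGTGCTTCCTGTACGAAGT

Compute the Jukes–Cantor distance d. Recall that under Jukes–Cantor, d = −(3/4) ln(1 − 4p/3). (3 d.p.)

0.536

The sequences differ at 18 of 47 sites, so p = 18/47 ≈ 0.382979.
d = −(3/4) ln(1 − 4p/3) = −0.75 ln(1 − 0.510639) = −0.75 ln(0.489361)
  = −0.75 × (-0.714655) = 0.535991 substitutions/site.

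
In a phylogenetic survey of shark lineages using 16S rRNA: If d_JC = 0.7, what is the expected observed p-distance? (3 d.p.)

0.455

p = (3/4)(1 − e^(−4d/3)) = 0.75 × (1 − e^(-0.933333)) = 0.75 × (1 − 0.393241) = 0.455069.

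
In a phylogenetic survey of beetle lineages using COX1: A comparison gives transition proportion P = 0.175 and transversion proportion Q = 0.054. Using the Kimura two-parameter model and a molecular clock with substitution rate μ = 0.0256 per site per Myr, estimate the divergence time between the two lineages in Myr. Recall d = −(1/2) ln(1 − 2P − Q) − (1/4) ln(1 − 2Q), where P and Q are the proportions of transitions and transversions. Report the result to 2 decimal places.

5.61

Under the Kimura two-parameter model, d = −½ ln(1 − 2P − Q) − ¼ ln(1 − 2Q).
1 − 2P − Q = 0.596, giving −½ ln(0.596) = 0.258757.
1 − 2Q = 0.892, giving −¼ ln(0.892) = 0.028572.
d = 0.258757 + 0.028572 = 0.287329.
Under a molecular clock d = 2μt, so t = d/(2μ) = 0.287329 / (2 × 0.0256) = 5.61 Myr.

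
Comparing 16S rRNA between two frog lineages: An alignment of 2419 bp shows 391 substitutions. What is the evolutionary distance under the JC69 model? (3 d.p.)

p = 391/2419 ≈ 0.161637.
d = −(3/4) ln(1 − 4p/3) = −0.75 ln(1 − 0.215516) = −0.75 ln(0.784484)
  = −0.75 × (-0.242729) = 0.182047 substitutions/site.

0.182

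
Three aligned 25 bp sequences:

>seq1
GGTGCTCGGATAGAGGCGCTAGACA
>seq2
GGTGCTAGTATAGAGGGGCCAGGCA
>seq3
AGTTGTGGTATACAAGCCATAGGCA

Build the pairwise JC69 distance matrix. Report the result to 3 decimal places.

d(seq1,seq2) = 0.233, d(seq1,seq3) = 0.572, d(seq2,seq3) = 0.572

seq1–seq2: 5/25 sites differ → p = 0.2, d = −0.75 ln(1 − 0.266667) = 0.232617 ≈ 0.233.
seq1–seq3: 10/25 sites differ → p = 0.4, d = −0.75 ln(1 − 0.533333) = 0.571605 ≈ 0.572.
seq2–seq3: 10/25 sites differ → p = 0.4, d = −0.75 ln(1 − 0.533333) = 0.571605 ≈ 0.572.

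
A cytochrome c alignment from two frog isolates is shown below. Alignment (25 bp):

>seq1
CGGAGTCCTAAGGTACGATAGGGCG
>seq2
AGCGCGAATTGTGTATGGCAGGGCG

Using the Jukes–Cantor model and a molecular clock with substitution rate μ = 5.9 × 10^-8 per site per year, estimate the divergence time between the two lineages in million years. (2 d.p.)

7.51

The sequences differ at 13 of 25 sites, so p = 13/25 = 0.52.
d = −(3/4) ln(1 − 4p/3) = −0.75 ln(1 − 0.693333) = −0.75 ln(0.306667)
  = −0.75 × (-1.181993) = 0.886495 substitutions/site.
Under a molecular clock d = 2μt, so t = d/(2μ) = 0.886495 / (2 × 5.9 × 10^-8) = 7.51 million years.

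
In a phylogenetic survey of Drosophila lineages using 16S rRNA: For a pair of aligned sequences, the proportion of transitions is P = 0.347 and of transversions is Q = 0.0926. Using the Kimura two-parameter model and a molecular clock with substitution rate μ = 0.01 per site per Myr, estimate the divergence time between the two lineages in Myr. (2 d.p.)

Under the Kimura two-parameter model, d = −½ ln(1 − 2P − Q) − ¼ ln(1 − 2Q).
1 − 2P − Q = 0.2134, giving −½ ln(0.2134) = 0.772293.
1 − 2Q = 0.8148, giving −¼ ln(0.8148) = 0.051203.
d = 0.772293 + 0.051203 = 0.823496.
Under a molecular clock d = 2μt, so t = d/(2μ) = 0.823496 / (2 × 0.01) = 41.17 Myr.

41.17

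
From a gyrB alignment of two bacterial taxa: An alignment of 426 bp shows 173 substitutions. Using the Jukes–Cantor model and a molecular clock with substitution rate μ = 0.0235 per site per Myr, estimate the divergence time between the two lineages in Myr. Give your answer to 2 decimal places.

12.44

p = 173/426 ≈ 0.406103.
d = −(3/4) ln(1 − 4p/3) = −0.75 ln(1 − 0.541471) = −0.75 ln(0.458529)
  = −0.75 × (-0.779732) = 0.584799 substitutions/site.
Under a molecular clock d = 2μt, so t = d/(2μ) = 0.584799 / (2 × 0.0235) = 12.44 Myr.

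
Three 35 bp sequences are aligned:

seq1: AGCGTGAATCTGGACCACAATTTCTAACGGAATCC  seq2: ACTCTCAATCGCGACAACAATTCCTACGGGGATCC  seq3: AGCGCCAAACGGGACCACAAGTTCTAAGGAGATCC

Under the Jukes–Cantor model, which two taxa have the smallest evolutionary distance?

seq1 and seq3

seq1–seq2: 11/35 differ, p = 0.314, d = 0.407.
seq1–seq3: 8/35 differ, p = 0.229, d = 0.273.
seq2–seq3: 11/35 differ, p = 0.314, d = 0.407.
The smallest distance is between seq1 and seq3.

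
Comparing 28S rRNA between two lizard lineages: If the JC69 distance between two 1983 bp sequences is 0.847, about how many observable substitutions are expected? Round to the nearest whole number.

Invert JC69: p = (3/4)(1 − e^(−4d/3)) = 0.75 × (1 − e^(-1.129333)) = 0.75 × (1 − 0.323249) = 0.507563.
Expected differing sites = pL ≈ 0.507563 × 1983 = 1006.497429 ≈ 1006.

1006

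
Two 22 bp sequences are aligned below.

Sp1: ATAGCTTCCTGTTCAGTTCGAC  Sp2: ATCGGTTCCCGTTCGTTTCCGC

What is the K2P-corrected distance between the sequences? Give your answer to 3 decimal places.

Of 22 sites, 3 differences are transitions and 4 are transversions, so P = 3/22 ≈ 0.136364 and Q = 4/22 ≈ 0.181818.
Under the Kimura two-parameter model, d = −½ ln(1 − 2P − Q) − ¼ ln(1 − 2Q).
1 − 2P − Q = 0.545454, giving −½ ln(0.545454) = 0.303068.
1 − 2Q = 0.636364, giving −¼ ln(0.636364) = 0.112996.
d = 0.303068 + 0.112996 = 0.416064.

0.416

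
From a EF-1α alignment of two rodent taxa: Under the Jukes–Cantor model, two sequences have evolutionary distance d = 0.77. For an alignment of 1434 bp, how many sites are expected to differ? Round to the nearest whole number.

690

Invert JC69: p = (3/4)(1 − e^(−4d/3)) = 0.75 × (1 − e^(-1.026667)) = 0.75 × (1 − 0.358199) = 0.481351.
Expected differing sites = pL ≈ 0.481351 × 1434 = 690.257334 ≈ 690.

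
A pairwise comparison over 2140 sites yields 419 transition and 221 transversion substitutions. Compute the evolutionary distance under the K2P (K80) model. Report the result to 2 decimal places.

0.40

P = 419/2140 ≈ 0.195794 and Q = 221/2140 ≈ 0.103271.
Under the Kimura two-parameter model, d = −½ ln(1 − 2P − Q) − ¼ ln(1 − 2Q).
1 − 2P − Q = 0.505141, giving −½ ln(0.505141) = 0.341459.
1 − 2Q = 0.793458, giving −¼ ln(0.793458) = 0.057839.
d = 0.341459 + 0.057839 = 0.399298.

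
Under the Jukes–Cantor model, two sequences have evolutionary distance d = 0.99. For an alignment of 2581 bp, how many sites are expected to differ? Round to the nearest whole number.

1419

Invert JC69: p = (3/4)(1 − e^(−4d/3)) = 0.75 × (1 − e^(-1.32)) = 0.75 × (1 − 0.267135) = 0.549649.
Expected differing sites = pL ≈ 0.549649 × 2581 = 1418.644069 ≈ 1419.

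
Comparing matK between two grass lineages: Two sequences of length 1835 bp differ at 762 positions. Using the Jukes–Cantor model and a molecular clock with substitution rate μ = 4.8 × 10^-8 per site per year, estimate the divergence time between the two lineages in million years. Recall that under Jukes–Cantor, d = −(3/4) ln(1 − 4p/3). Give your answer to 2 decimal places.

p = 762/1835 ≈ 0.415259.
d = −(3/4) ln(1 − 4p/3) = −0.75 ln(1 − 0.553679) = −0.75 ln(0.446321)
  = −0.75 × (-0.806717) = 0.605038 substitutions/site.
Under a molecular clock d = 2μt, so t = d/(2μ) = 0.605038 / (2 × 4.8 × 10^-8) = 6.30 million years.

6.30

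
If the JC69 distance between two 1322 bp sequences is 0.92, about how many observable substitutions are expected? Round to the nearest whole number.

701

Invert JC69: p = (3/4)(1 − e^(−4d/3)) = 0.75 × (1 − e^(-1.226667)) = 0.75 × (1 − 0.293268) = 0.530049.
Expected differing sites = pL ≈ 0.530049 × 1322 = 700.724778 ≈ 701.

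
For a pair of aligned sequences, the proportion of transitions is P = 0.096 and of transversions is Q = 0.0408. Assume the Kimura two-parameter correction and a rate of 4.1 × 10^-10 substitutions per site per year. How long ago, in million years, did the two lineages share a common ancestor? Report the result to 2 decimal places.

187.54

Under the Kimura two-parameter model, d = −½ ln(1 − 2P − Q) − ¼ ln(1 − 2Q).
1 − 2P − Q = 0.7672, giving −½ ln(0.7672) = 0.132504.
1 − 2Q = 0.9184, giving −¼ ln(0.9184) = 0.021281.
d = 0.132504 + 0.021281 = 0.153785.
Under a molecular clock d = 2μt, so t = d/(2μ) = 0.153785 / (2 × 4.1 × 10^-10) = 187.54 million years.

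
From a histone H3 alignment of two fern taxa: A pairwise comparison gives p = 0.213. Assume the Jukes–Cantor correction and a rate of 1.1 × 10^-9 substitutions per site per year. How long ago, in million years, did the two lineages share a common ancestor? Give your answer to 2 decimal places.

113.89

d = −(3/4) ln(1 − 4p/3) = −0.75 ln(1 − 0.284) = −0.75 ln(0.716)
  = −0.75 × (-0.334075) = 0.250556 substitutions/site.
Under a molecular clock d = 2μt, so t = d/(2μ) = 0.250556 / (2 × 1.1 × 10^-9) = 113.89 million years.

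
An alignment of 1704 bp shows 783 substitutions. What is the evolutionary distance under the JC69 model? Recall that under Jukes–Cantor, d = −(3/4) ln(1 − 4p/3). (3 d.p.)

0.711

p = 783/1704 ≈ 0.459507.
d = −(3/4) ln(1 − 4p/3) = −0.75 ln(1 − 0.612676) = −0.75 ln(0.387324)
  = −0.75 × (-0.948494) = 0.711371 substitutions/site.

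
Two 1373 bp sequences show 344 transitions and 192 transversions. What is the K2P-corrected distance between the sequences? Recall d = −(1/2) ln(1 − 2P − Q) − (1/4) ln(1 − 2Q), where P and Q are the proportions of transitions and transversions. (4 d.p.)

P = 344/1373 ≈ 0.250546 and Q = 192/1373 ≈ 0.13984.
Under the Kimura two-parameter model, d = −½ ln(1 − 2P − Q) − ¼ ln(1 − 2Q).
1 − 2P − Q = 0.359068, giving −½ ln(0.359068) = 0.512122.
1 − 2Q = 0.72032, giving −¼ ln(0.72032) = 0.082015.
d = 0.512122 + 0.082015 = 0.594137.

0.5941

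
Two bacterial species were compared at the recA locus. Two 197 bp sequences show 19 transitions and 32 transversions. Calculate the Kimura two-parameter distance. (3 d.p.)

P = 19/197 ≈ 0.096447 and Q = 32/197 ≈ 0.162437.
Under the Kimura two-parameter model, d = −½ ln(1 − 2P − Q) − ¼ ln(1 − 2Q).
1 − 2P − Q = 0.644669, giving −½ ln(0.644669) = 0.219509.
1 − 2Q = 0.675126, giving −¼ ln(0.675126) = 0.098214.
d = 0.219509 + 0.098214 = 0.317723.

0.318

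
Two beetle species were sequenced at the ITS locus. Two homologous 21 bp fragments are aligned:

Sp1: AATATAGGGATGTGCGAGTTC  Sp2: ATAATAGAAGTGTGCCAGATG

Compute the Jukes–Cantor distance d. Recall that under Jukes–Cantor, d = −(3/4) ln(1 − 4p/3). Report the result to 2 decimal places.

0.53

The sequences differ at 8 of 21 sites (2, 3, 8, 9, 10, 16, 19, 21), so p = 8/21 ≈ 0.380952.
d = −(3/4) ln(1 − 4p/3) = −0.75 ln(1 − 0.507936) = −0.75 ln(0.492064)
  = −0.75 × (-0.709146) = 0.531860 substitutions/site.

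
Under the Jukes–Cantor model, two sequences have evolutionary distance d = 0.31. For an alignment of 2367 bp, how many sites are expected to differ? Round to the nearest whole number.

Invert JC69: p = (3/4)(1 − e^(−4d/3)) = 0.75 × (1 − e^(-0.413333)) = 0.75 × (1 − 0.661442) = 0.253919.
Expected differing sites = pL ≈ 0.253919 × 2367 = 601.026273 ≈ 601.

601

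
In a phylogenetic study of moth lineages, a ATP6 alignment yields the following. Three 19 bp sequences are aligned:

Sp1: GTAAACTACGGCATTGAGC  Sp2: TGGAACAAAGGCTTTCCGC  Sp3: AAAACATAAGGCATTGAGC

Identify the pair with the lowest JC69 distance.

Sp1–Sp2: 8/19 differ, p = 0.421, d = 0.618.
Sp1–Sp3: 5/19 differ, p = 0.263, d = 0.324.
Sp2–Sp3: 9/19 differ, p = 0.474, d = 0.749.
The smallest distance is between Sp1 and Sp3.

Sp1 and Sp3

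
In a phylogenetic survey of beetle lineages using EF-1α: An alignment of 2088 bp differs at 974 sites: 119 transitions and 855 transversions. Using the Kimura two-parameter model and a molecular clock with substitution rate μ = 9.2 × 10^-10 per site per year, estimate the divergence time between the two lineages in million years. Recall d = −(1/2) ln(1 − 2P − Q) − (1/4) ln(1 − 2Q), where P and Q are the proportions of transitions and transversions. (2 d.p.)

433.63

P = 119/2088 ≈ 0.056992 and Q = 855/2088 ≈ 0.409483.
Under the Kimura two-parameter model, d = −½ ln(1 − 2P − Q) − ¼ ln(1 − 2Q).
1 − 2P − Q = 0.476533, giving −½ ln(0.476533) = 0.370609.
1 − 2Q = 0.181034, giving −¼ ln(0.181034) = 0.427268.
d = 0.370609 + 0.427268 = 0.797877.
Under a molecular clock d = 2μt, so t = d/(2μ) = 0.797877 / (2 × 9.2 × 10^-10) = 433.63 million years.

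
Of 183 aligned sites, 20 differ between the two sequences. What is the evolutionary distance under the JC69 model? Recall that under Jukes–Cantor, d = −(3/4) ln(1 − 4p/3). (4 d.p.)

0.1181

p = 20/183 ≈ 0.10929.
d = −(3/4) ln(1 − 4p/3) = −0.75 ln(1 − 0.14572) = −0.75 ln(0.85428)
  = −0.75 × (-0.157496) = 0.118122 substitutions/site.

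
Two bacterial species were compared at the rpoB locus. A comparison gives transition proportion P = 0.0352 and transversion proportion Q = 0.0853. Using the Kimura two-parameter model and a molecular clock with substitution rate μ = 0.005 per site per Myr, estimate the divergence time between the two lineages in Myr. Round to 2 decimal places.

Under the Kimura two-parameter model, d = −½ ln(1 − 2P − Q) − ¼ ln(1 − 2Q).
1 − 2P − Q = 0.8443, giving −½ ln(0.8443) = 0.084624.
1 − 2Q = 0.8294, giving −¼ ln(0.8294) = 0.046763.
d = 0.084624 + 0.046763 = 0.131387.
Under a molecular clock d = 2μt, so t = d/(2μ) = 0.131387 / (2 × 0.005) = 13.14 Myr.

13.14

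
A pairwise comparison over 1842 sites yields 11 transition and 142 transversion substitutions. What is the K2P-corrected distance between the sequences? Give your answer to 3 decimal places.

P = 11/1842 ≈ 0.005972 and Q = 142/1842 ≈ 0.07709.
Under the Kimura two-parameter model, d = −½ ln(1 − 2P − Q) − ¼ ln(1 − 2Q).
1 − 2P − Q = 0.910966, giving −½ ln(0.910966) = 0.046625.
1 − 2Q = 0.84582, giving −¼ ln(0.84582) = 0.041862.
d = 0.046625 + 0.041862 = 0.088487.

0.088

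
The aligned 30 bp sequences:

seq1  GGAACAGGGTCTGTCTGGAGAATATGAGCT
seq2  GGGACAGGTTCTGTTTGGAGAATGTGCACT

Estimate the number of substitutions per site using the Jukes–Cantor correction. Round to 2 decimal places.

0.23

The sequences differ at 6 of 30 sites (3, 9, 15, 24, 27, 28), so p = 6/30 = 0.2.
d = −(3/4) ln(1 − 4p/3) = −0.75 ln(1 − 0.266667) = −0.75 ln(0.733333)
  = −0.75 × (-0.310155) = 0.232616 substitutions/site.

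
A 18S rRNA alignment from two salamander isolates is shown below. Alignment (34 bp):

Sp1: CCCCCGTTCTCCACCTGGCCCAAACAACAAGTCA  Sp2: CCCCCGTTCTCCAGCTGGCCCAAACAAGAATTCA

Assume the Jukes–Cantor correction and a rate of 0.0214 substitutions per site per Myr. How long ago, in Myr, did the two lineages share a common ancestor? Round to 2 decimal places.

The sequences differ at 3 of 34 sites (14, 28, 31), so p = 3/34 ≈ 0.088235.
d = −(3/4) ln(1 − 4p/3) = −0.75 ln(1 − 0.117647) = −0.75 ln(0.882353)
  = −0.75 × (-0.125163) = 0.093872 substitutions/site.
Under a molecular clock d = 2μt, so t = d/(2μ) = 0.093872 / (2 × 0.0214) = 2.19 Myr.

2.19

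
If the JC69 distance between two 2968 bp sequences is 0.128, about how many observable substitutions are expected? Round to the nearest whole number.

349

Invert JC69: p = (3/4)(1 − e^(−4d/3)) = 0.75 × (1 − e^(-0.170667)) = 0.75 × (1 − 0.843102) = 0.117674.
Expected differing sites = pL ≈ 0.117674 × 2968 = 349.256432 ≈ 349.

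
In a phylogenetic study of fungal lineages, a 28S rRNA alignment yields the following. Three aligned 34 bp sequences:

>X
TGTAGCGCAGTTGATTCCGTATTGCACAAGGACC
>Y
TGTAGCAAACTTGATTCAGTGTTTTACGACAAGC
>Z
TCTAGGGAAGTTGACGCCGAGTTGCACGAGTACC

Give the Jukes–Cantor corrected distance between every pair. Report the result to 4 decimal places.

d(X,Y) = 0.4234, d(X,Z) = 0.3265, d(Y,Z) = 0.5347

X–Y: 11/34 sites differ → p ≈ 0.323529, d = −0.75 ln(1 − 0.431372) = 0.423397 ≈ 0.4234.
X–Z: 9/34 sites differ → p ≈ 0.264706, d = −0.75 ln(1 − 0.352941) = 0.326488 ≈ 0.3265.
Y–Z: 13/34 sites differ → p ≈ 0.382353, d = −0.75 ln(1 − 0.509804) = 0.534712 ≈ 0.5347.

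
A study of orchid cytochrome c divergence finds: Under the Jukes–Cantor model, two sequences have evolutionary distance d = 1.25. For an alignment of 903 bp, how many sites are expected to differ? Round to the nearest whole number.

549

Invert JC69: p = (3/4)(1 − e^(−4d/3)) = 0.75 × (1 − e^(-1.666667)) = 0.75 × (1 − 0.188876) = 0.608343.
Expected differing sites = pL ≈ 0.608343 × 903 = 549.333729 ≈ 549.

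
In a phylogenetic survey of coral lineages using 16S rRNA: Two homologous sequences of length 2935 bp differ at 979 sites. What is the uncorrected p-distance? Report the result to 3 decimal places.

p = 979/2935 = 0.333560… ≈ 0.334 (to 3 d.p.).

0.334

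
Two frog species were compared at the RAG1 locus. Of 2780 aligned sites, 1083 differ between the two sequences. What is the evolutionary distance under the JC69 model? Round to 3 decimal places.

0.550

p = 1083/2780 ≈ 0.389568.
d = −(3/4) ln(1 − 4p/3) = −0.75 ln(1 − 0.519424) = −0.75 ln(0.480576)
  = −0.75 × (-0.732770) = 0.549578 substitutions/site.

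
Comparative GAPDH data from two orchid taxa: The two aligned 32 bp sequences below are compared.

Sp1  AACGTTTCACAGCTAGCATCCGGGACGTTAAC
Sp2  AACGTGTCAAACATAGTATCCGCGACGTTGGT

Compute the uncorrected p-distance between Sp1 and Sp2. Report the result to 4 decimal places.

The sequences differ at 9 of 32 positions (sites 6, 10, 12, 13, 17, 23, 30, 31, 32).
p = 9/32 = 0.28125 ≈ 0.2813 (to 4 d.p.).

0.2813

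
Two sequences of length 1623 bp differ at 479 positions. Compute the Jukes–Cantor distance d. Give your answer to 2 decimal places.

p = 479/1623 ≈ 0.295132.
d = −(3/4) ln(1 − 4p/3) = −0.75 ln(1 − 0.393509) = −0.75 ln(0.606491)
  = −0.75 × (-0.500065) = 0.375049 substitutions/site.

0.38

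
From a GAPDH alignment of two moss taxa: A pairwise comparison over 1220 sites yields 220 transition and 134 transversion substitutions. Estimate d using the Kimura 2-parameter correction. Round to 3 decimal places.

P = 220/1220 ≈ 0.180328 and Q = 134/1220 ≈ 0.109836.
Under the Kimura two-parameter model, d = −½ ln(1 − 2P − Q) − ¼ ln(1 − 2Q).
1 − 2P − Q = 0.529508, giving −½ ln(0.529508) = 0.317904.
1 − 2Q = 0.780328, giving −¼ ln(0.780328) = 0.062010.
d = 0.317904 + 0.062010 = 0.379914.

0.380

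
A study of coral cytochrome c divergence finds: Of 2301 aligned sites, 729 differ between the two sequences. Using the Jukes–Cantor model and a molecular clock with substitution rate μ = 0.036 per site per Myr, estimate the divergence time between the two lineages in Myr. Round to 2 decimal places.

5.72

p = 729/2301 ≈ 0.316819.
d = −(3/4) ln(1 − 4p/3) = −0.75 ln(1 − 0.422425) = −0.75 ln(0.577575)
  = −0.75 × (-0.548917) = 0.411688 substitutions/site.
Under a molecular clock d = 2μt, so t = d/(2μ) = 0.411688 / (2 × 0.036) = 5.72 Myr.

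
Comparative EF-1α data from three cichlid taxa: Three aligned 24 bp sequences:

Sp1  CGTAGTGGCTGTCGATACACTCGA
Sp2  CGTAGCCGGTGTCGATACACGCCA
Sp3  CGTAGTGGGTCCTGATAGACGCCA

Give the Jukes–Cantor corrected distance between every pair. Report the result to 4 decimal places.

d(Sp1,Sp2) = 0.2441, d(Sp1,Sp3) = 0.3694, d(Sp2,Sp3) = 0.3041

Sp1–Sp2: 5/24 sites differ → p ≈ 0.208333, d = −0.75 ln(1 − 0.277777) = 0.244066 ≈ 0.2441.
Sp1–Sp3: 7/24 sites differ → p ≈ 0.291667, d = −0.75 ln(1 − 0.388889) = 0.369358 ≈ 0.3694.
Sp2–Sp3: 6/24 sites differ → p = 0.25, d = −0.75 ln(1 − 0.333333) = 0.304098 ≈ 0.3041.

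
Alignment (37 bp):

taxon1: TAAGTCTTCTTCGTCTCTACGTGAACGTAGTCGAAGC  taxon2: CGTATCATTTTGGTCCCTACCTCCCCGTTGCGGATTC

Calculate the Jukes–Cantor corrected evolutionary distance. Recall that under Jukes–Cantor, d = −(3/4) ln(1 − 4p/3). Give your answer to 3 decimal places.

0.711

The sequences differ at 17 of 37 sites, so p = 17/37 ≈ 0.459459.
d = −(3/4) ln(1 − 4p/3) = −0.75 ln(1 − 0.612612) = −0.75 ln(0.387388)
  = −0.75 × (-0.948329) = 0.711247 substitutions/site.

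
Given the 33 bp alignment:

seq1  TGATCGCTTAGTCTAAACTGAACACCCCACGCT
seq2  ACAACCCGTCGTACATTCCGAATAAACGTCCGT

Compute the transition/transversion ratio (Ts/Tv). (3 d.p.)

0.200

Transitions are A↔G and C↔T; transversions are all other mismatches.
Transitions: 3. Transversions: 15.
R = 3/15 = 0.200.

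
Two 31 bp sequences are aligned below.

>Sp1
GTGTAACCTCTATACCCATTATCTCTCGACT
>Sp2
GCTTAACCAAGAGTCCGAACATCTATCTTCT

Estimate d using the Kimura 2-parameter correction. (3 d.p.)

0.640

Of 31 sites, 2 differences are transitions and 11 are transversions, so P = 2/31 ≈ 0.064516 and Q = 11/31 ≈ 0.354839.
Under the Kimura two-parameter model, d = −½ ln(1 − 2P − Q) − ¼ ln(1 − 2Q).
1 − 2P − Q = 0.516129, giving −½ ln(0.516129) = 0.330699.
1 − 2Q = 0.290322, giving −¼ ln(0.290322) = 0.309191.
d = 0.330699 + 0.309191 = 0.639890.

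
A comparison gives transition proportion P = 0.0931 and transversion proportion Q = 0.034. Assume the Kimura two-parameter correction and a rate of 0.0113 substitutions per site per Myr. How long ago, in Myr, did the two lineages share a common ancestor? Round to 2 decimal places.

Under the Kimura two-parameter model, d = −½ ln(1 − 2P − Q) − ¼ ln(1 − 2Q).
1 − 2P − Q = 0.7798, giving −½ ln(0.7798) = 0.124359.
1 − 2Q = 0.932, giving −¼ ln(0.932) = 0.017606.
d = 0.124359 + 0.017606 = 0.141965.
Under a molecular clock d = 2μt, so t = d/(2μ) = 0.141965 / (2 × 0.0113) = 6.28 Myr.

6.28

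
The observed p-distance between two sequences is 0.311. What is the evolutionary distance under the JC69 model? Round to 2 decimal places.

0.40

d = −(3/4) ln(1 − 4p/3) = −0.75 ln(1 − 0.414667) = −0.75 ln(0.585333)
  = −0.75 × (-0.535574) = 0.401681 substitutions/site.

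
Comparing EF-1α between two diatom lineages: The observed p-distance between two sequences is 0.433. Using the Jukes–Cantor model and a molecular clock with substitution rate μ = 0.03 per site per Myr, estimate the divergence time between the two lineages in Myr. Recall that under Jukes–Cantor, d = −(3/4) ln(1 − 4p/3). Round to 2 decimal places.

10.76

d = −(3/4) ln(1 − 4p/3) = −0.75 ln(1 − 0.577333) = −0.75 ln(0.422667)
  = −0.75 × (-0.861171) = 0.645878 substitutions/site.
Under a molecular clock d = 2μt, so t = d/(2μ) = 0.645878 / (2 × 0.03) = 10.76 Myr.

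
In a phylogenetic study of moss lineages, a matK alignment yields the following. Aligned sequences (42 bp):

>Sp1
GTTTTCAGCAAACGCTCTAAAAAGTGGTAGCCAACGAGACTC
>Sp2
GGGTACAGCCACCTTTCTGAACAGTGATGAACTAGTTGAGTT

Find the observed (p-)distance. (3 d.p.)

The sequences differ at 19 of 42 positions.
p = 19/42 = 0.452380… ≈ 0.452 (to 3 d.p.).

0.452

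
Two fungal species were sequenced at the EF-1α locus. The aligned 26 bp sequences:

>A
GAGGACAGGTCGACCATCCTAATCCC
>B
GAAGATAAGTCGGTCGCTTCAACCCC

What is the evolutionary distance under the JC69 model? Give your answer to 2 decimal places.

0.62

The sequences differ at 11 of 26 sites, so p = 11/26 ≈ 0.423077.
d = −(3/4) ln(1 − 4p/3) = −0.75 ln(1 − 0.564103) = −0.75 ln(0.435897)
  = −0.75 × (-0.830349) = 0.622762 substitutions/site.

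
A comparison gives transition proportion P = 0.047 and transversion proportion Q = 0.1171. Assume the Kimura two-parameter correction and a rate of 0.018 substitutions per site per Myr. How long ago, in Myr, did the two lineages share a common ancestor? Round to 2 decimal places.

Under the Kimura two-parameter model, d = −½ ln(1 − 2P − Q) − ¼ ln(1 − 2Q).
1 − 2P − Q = 0.7889, giving −½ ln(0.7889) = 0.118558.
1 − 2Q = 0.7658, giving −¼ ln(0.7658) = 0.066709.
d = 0.118558 + 0.066709 = 0.185267.
Under a molecular clock d = 2μt, so t = d/(2μ) = 0.185267 / (2 × 0.018) = 5.15 Myr.

5.15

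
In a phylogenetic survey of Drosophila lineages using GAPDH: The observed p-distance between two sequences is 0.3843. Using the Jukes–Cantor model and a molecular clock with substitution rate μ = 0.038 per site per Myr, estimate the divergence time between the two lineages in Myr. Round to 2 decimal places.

d = −(3/4) ln(1 − 4p/3) = −0.75 ln(1 − 0.5124) = −0.75 ln(0.4876)
  = −0.75 × (-0.718260) = 0.538695 substitutions/site.
Under a molecular clock d = 2μt, so t = d/(2μ) = 0.538695 / (2 × 0.038) = 7.09 Myr.

7.09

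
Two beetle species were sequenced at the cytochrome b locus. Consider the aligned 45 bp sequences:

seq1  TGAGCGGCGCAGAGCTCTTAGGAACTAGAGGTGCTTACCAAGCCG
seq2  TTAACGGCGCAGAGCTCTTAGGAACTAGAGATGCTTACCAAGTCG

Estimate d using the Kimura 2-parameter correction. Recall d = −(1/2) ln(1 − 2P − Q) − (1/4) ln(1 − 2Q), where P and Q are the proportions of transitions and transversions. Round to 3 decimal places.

0.096

Of 45 sites, 3 differences are transitions and 1 are transversions, so P = 3/45 ≈ 0.066667 and Q = 1/45 ≈ 0.022222.
Under the Kimura two-parameter model, d = −½ ln(1 − 2P − Q) − ¼ ln(1 − 2Q).
1 − 2P − Q = 0.844444, giving −½ ln(0.844444) = 0.084538.
1 − 2Q = 0.955556, giving −¼ ln(0.955556) = 0.011365.
d = 0.084538 + 0.011365 = 0.095903.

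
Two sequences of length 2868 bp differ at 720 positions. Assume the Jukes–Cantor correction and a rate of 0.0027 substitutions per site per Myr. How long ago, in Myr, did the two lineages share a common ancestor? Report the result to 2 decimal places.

p = 720/2868 ≈ 0.251046.
d = −(3/4) ln(1 − 4p/3) = −0.75 ln(1 − 0.334728) = −0.75 ln(0.665272)
  = −0.75 × (-0.407559) = 0.305669 substitutions/site.
Under a molecular clock d = 2μt, so t = d/(2μ) = 0.305669 / (2 × 0.0027) = 56.61 Myr.

56.61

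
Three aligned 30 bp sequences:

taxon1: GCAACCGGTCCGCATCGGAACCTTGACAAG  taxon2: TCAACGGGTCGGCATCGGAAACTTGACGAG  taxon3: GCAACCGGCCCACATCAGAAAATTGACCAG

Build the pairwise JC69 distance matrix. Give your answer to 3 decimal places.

d(taxon1,taxon2) = 0.188, d(taxon1,taxon3) = 0.233, d(taxon2,taxon3) = 0.330

taxon1–taxon2: 5/30 sites differ → p ≈ 0.166667, d = −0.75 ln(1 − 0.222223) = 0.188487 ≈ 0.188.
taxon1–taxon3: 6/30 sites differ → p = 0.2, d = −0.75 ln(1 − 0.266667) = 0.232617 ≈ 0.233.
taxon2–taxon3: 8/30 sites differ → p ≈ 0.266667, d = −0.75 ln(1 − 0.355556) = 0.329526 ≈ 0.330.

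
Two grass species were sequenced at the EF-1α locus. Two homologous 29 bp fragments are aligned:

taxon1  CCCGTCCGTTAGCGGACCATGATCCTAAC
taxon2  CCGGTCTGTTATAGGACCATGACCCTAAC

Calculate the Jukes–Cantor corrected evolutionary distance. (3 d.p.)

The sequences differ at 5 of 29 sites (3, 7, 12, 13, 23), so p = 5/29 ≈ 0.172414.
d = −(3/4) ln(1 − 4p/3) = −0.75 ln(1 − 0.229885) = −0.75 ln(0.770115)
  = −0.75 × (-0.261215) = 0.195911 substitutions/site.

0.196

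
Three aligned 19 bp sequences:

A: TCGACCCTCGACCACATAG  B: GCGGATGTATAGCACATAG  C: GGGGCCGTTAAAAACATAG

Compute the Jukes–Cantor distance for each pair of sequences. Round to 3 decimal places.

A–B: 8/19 sites differ → p ≈ 0.421053, d = −0.75 ln(1 − 0.561404) = 0.618132 ≈ 0.618.
A–C: 8/19 sites differ → p ≈ 0.421053, d = −0.75 ln(1 − 0.561404) = 0.618132 ≈ 0.618.
B–C: 7/19 sites differ → p ≈ 0.368421, d = −0.75 ln(1 − 0.491228) = 0.506816 ≈ 0.507.

d(A,B) = 0.618, d(A,C) = 0.618, d(B,C) = 0.507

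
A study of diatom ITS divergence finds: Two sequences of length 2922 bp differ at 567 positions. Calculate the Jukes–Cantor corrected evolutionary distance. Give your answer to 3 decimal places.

0.225

p = 567/2922 ≈ 0.194045.
d = −(3/4) ln(1 − 4p/3) = −0.75 ln(1 − 0.258727) = −0.75 ln(0.741273)
  = −0.75 × (-0.299386) = 0.224540 substitutions/site.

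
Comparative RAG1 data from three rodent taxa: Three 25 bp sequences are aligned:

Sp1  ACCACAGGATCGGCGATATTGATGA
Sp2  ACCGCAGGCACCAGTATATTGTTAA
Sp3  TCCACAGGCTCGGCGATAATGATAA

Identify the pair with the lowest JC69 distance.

Sp1 and Sp3

Sp1–Sp2: 9/25 differ, p = 0.360, d = 0.490.
Sp1–Sp3: 4/25 differ, p = 0.160, d = 0.180.
Sp2–Sp3: 9/25 differ, p = 0.360, d = 0.490.
The smallest distance is between Sp1 and Sp3.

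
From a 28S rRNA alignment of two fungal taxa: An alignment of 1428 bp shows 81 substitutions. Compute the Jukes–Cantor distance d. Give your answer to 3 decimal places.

p = 81/1428 ≈ 0.056723.
d = −(3/4) ln(1 − 4p/3) = −0.75 ln(1 − 0.075631) = −0.75 ln(0.924369)
  = −0.75 × (-0.078644) = 0.058983 substitutions/site.

0.059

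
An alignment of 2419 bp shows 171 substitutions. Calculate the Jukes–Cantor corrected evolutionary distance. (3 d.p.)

p = 171/2419 ≈ 0.07069.
d = −(3/4) ln(1 − 4p/3) = −0.75 ln(1 − 0.094253) = −0.75 ln(0.905747)
  = −0.75 × (-0.098995) = 0.074246 substitutions/site.

0.074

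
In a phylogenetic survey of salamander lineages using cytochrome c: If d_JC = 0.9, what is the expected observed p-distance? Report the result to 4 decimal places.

0.5241

p = (3/4)(1 − e^(−4d/3)) = 0.75 × (1 − e^(-1.2)) = 0.75 × (1 − 0.301194) = 0.524105.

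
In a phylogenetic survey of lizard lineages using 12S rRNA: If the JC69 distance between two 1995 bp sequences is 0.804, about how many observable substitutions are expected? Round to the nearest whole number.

Invert JC69: p = (3/4)(1 − e^(−4d/3)) = 0.75 × (1 − e^(-1.072)) = 0.75 × (1 − 0.342323) = 0.493258.
Expected differing sites = pL ≈ 0.493258 × 1995 = 984.04971 ≈ 984.

984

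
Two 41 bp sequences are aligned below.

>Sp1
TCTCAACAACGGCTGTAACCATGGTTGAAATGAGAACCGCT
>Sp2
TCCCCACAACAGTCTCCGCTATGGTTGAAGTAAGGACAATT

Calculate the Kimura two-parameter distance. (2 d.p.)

Of 41 sites, 12 differences are transitions and 4 are transversions, so P = 12/41 ≈ 0.292683 and Q = 4/41 ≈ 0.097561.
Under the Kimura two-parameter model, d = −½ ln(1 − 2P − Q) − ¼ ln(1 − 2Q).
1 − 2P − Q = 0.317073, giving −½ ln(0.317073) = 0.574312.
1 − 2Q = 0.804878, giving −¼ ln(0.804878) = 0.054266.
d = 0.574312 + 0.054266 = 0.628578.

0.63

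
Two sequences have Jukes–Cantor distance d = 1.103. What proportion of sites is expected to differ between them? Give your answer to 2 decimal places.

p = (3/4)(1 − e^(−4d/3)) = 0.75 × (1 − e^(-1.470667)) = 0.75 × (1 − 0.229772) = 0.577671.

0.58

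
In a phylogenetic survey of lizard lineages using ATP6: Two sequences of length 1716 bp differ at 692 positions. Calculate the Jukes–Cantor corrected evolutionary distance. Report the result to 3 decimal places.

p = 692/1716 ≈ 0.403263.
d = −(3/4) ln(1 − 4p/3) = −0.75 ln(1 − 0.537684) = −0.75 ln(0.462316)
  = −0.75 × (-0.771507) = 0.578630 substitutions/site.

0.579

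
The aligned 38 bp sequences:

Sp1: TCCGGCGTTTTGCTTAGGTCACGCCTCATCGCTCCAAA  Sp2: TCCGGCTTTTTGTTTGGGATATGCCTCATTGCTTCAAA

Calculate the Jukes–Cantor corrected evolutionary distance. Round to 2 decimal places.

0.25

The sequences differ at 8 of 38 sites (7, 13, 16, 19, 20, 22, 30, 34), so p = 8/38 ≈ 0.210526.
d = −(3/4) ln(1 − 4p/3) = −0.75 ln(1 − 0.280701) = −0.75 ln(0.719299)
  = −0.75 × (-0.329478) = 0.247109 substitutions/site.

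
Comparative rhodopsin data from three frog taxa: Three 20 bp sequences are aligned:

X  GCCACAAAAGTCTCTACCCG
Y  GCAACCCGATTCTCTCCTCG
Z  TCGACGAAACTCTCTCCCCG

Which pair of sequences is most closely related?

X and Z

X–Y: 7/20 differ, p = 0.350, d = 0.471.
X–Z: 5/20 differ, p = 0.250, d = 0.304.
Y–Z: 7/20 differ, p = 0.350, d = 0.471.
The smallest distance is between X and Z.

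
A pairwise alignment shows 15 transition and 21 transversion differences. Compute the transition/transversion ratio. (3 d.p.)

0.714

R = 15/21 = 0.714285… ≈ 0.714 (to 3 d.p.).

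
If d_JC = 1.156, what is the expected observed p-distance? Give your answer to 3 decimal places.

p = (3/4)(1 − e^(−4d/3)) = 0.75 × (1 − e^(-1.541333)) = 0.75 × (1 − 0.214096) = 0.589428.

0.589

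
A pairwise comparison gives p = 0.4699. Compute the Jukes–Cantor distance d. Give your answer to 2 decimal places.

0.74

d = −(3/4) ln(1 − 4p/3) = −0.75 ln(1 − 0.626533) = −0.75 ln(0.373467)
  = −0.75 × (-0.984926) = 0.738695 substitutions/site.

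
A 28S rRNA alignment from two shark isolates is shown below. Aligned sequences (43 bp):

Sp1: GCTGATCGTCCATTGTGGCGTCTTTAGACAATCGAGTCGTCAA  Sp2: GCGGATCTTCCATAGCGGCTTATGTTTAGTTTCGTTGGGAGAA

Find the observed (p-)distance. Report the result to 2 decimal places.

0.42

The sequences differ at 18 of 43 positions.
p = 18/43 = 0.418604… ≈ 0.42 (to 2 d.p.).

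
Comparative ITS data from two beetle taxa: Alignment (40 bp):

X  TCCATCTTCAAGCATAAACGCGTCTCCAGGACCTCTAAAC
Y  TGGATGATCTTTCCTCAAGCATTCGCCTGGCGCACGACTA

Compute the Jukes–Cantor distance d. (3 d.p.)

The sequences differ at 22 of 40 sites, so p = 22/40 = 0.55.
d = −(3/4) ln(1 − 4p/3) = −0.75 ln(1 − 0.733333) = −0.75 ln(0.266667)
  = −0.75 × (-1.321755) = 0.991316 substitutions/site.

0.991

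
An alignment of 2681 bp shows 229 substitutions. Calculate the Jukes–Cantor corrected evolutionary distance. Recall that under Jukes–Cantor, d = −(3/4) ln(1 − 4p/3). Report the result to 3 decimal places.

p = 229/2681 ≈ 0.085416.
d = −(3/4) ln(1 − 4p/3) = −0.75 ln(1 − 0.113888) = −0.75 ln(0.886112)
  = −0.75 × (-0.120912) = 0.090684 substitutions/site.

0.091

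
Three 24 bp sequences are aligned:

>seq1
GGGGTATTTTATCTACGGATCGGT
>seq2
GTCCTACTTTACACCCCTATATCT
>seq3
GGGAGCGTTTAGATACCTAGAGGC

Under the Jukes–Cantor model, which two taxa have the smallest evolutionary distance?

seq1–seq2: 13/24 differ, p = 0.542, d = 0.961.
seq1–seq3: 11/24 differ, p = 0.458, d = 0.708.
seq2–seq3: 13/24 differ, p = 0.542, d = 0.961.
The smallest distance is between seq1 and seq3.

seq1 and seq3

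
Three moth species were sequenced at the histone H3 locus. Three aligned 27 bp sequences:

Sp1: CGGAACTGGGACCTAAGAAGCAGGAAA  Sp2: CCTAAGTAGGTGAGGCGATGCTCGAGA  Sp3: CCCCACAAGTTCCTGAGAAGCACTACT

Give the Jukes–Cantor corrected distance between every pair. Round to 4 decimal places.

Sp1–Sp2: 14/27 sites differ → p ≈ 0.518519, d = −0.75 ln(1 − 0.691359) = 0.881682 ≈ 0.8817.
Sp1–Sp3: 12/27 sites differ → p ≈ 0.444444, d = −0.75 ln(1 − 0.592592) = 0.673455 ≈ 0.6735.
Sp2–Sp3: 14/27 sites differ → p ≈ 0.518519, d = −0.75 ln(1 − 0.691359) = 0.881682 ≈ 0.8817.

d(Sp1,Sp2) = 0.8817, d(Sp1,Sp3) = 0.6735, d(Sp2,Sp3) = 0.8817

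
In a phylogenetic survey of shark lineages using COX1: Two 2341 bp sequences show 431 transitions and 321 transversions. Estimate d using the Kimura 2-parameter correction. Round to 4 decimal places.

P = 431/2341 ≈ 0.184109 and Q = 321/2341 ≈ 0.137121.
Under the Kimura two-parameter model, d = −½ ln(1 − 2P − Q) − ¼ ln(1 − 2Q).
1 − 2P − Q = 0.494661, giving −½ ln(0.494661) = 0.351941.
1 − 2Q = 0.725758, giving −¼ ln(0.725758) = 0.080135.
d = 0.351941 + 0.080135 = 0.432076.

0.4321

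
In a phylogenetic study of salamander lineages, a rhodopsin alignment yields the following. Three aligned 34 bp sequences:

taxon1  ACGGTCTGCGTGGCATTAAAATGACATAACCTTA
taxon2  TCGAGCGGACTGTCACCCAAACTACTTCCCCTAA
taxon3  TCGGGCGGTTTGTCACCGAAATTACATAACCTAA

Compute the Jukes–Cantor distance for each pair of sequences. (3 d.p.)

taxon1–taxon2: 16/34 sites differ → p ≈ 0.470588, d = −0.75 ln(1 − 0.627451) = 0.740540 ≈ 0.741.
taxon1–taxon3: 11/34 sites differ → p ≈ 0.323529, d = −0.75 ln(1 − 0.431372) = 0.423397 ≈ 0.423.
taxon2–taxon3: 8/34 sites differ → p ≈ 0.235294, d = −0.75 ln(1 − 0.313725) = 0.282358 ≈ 0.282.

d(taxon1,taxon2) = 0.741, d(taxon1,taxon3) = 0.423, d(taxon2,taxon3) = 0.282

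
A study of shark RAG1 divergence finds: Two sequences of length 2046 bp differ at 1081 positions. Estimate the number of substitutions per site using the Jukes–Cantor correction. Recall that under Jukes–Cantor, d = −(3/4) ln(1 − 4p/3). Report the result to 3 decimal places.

0.914

p = 1081/2046 ≈ 0.528348.
d = −(3/4) ln(1 − 4p/3) = −0.75 ln(1 − 0.704464) = −0.75 ln(0.295536)
  = −0.75 × (-1.218965) = 0.914224 substitutions/site.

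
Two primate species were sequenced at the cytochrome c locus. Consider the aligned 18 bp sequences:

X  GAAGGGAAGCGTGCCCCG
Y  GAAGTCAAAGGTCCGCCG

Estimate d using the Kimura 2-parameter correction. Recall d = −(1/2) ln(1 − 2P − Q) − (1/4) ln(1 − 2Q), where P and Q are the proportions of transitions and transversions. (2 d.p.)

Of 18 sites, 1 differences are transitions and 5 are transversions, so P = 1/18 ≈ 0.055556 and Q = 5/18 ≈ 0.277778.
Under the Kimura two-parameter model, d = −½ ln(1 − 2P − Q) − ¼ ln(1 − 2Q).
1 − 2P − Q = 0.61111, giving −½ ln(0.61111) = 0.246239.
1 − 2Q = 0.444444, giving −¼ ln(0.444444) = 0.202733.
d = 0.246239 + 0.202733 = 0.448972.

0.45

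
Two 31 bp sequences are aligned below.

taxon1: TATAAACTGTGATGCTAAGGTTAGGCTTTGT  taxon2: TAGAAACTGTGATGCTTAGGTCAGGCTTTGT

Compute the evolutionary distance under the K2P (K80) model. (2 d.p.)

0.10

Of 31 sites, 1 differences are transitions and 2 are transversions, so P = 1/31 ≈ 0.032258 and Q = 2/31 ≈ 0.064516.
Under the Kimura two-parameter model, d = −½ ln(1 − 2P − Q) − ¼ ln(1 − 2Q).
1 − 2P − Q = 0.870968, giving −½ ln(0.870968) = 0.069075.
1 − 2Q = 0.870968, giving −¼ ln(0.870968) = 0.034538.
d = 0.069075 + 0.034538 = 0.103613.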